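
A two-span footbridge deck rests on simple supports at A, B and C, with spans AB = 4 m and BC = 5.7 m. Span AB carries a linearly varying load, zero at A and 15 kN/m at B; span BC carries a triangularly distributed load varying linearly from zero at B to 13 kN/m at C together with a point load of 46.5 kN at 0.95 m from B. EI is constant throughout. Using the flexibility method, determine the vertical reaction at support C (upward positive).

Take M_B as the redundant. Released structure: two simple spans AB and BC with a hinge at B.
End slopes at the hinge B, treating each span as simply supported:
  span AB: triangular load, peak 15: w₀L³/(45EI) = 21.33/EI
  span BC: triangular load, peak 13: 7w₀L³/(360EI) = 46.81/EI
  span BC: point load 46.5 at a = 0.95: Pab(L + b)/(6LEI) = 64.12/EI
  relative rotation θ_0 = (21.33 + 110.9)/EI = 132.3/EI
A unit hogging moment at B produces rotation L₁/(3EI) + L₂/(3EI) = 3.233/EI.
Compatibility: M_B·(L₁+L₂)/(3EI) = θ_0, giving M_B = 40.91 kN·m (hogging).
Span BC, ΣM about C: R_B^{BC}·5.7 = 291.3 + 40.91, so R_B^{BC} = 58.28 kN and R_C = 83.55 − 58.28 = 25.27 kN.

R_C = 25.27 kN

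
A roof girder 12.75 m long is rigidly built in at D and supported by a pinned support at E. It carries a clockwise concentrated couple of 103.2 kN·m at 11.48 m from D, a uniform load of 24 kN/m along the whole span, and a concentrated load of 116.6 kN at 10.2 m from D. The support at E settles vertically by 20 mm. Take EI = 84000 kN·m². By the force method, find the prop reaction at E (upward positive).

R_E = 206.4 kN

Take the reaction at E as the redundant and release it; the primary structure is a cantilever fixed at D.
Deflection at E on the released cantilever, summing each load's contribution:
  clockwise couple 103.2 at a = 11.48: M₀a(2L − a)/(2EI) = 8305/EI
  UDL 24: wL⁴/(8EI) = 79280/EI
  point load 116.6 at a = 10.2: Pa²(3L − a)/(6EI) = 56713/EI
  δ_0 = 144297/EI
Tip deflection under a unit load at E: L³/(3EI) = 690.9/EI.
With EI = 84000 kN·m²: δ_0 = 1.7178 m and δ_{EE} = 0.008225 m/kN.
Compatibility — the beam at E must follow the support down by 0.02 m: δ_0 − R_E·δ_{EE} = 0.02, so R_E = (1.7178 − 0.02)/0.008225 = 206.4 kN.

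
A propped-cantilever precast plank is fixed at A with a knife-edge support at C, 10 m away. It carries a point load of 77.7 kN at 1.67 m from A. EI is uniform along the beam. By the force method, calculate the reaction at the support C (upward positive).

R_C = 3.07 kN

Choose R_C as the redundant. The primary structure is the cantilever fixed at A.
Deflection at C on the released cantilever, summing each load's contribution:
  point load 77.7 at a = 1.67: Pa²(3L − a)/(6EI) = 1023/EI
Tip deflection under a unit load at C: L³/(3EI) = 333.3/EI.
The prop prevents deflection at C: R_C = δ_0/δ_{CC} = 1023/333.3 = 3.07 kN.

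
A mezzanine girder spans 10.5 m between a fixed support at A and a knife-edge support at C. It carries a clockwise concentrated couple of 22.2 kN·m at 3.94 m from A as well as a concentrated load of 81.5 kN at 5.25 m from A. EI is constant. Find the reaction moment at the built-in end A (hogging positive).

M_A = 162.4 kN·m

Take the reaction at C as the redundant and release it; the primary structure is a cantilever fixed at A.
Free-end deflection of the primary structure under the applied loading (downward +):
  clockwise couple 22.2 at a = 3.94: M₀a(2L − a)/(2EI) = 746.1/EI
  point load 81.5 at a = 5.25: Pa²(3L − a)/(6EI) = 9828/EI
  δ_0 = 10574/EI
Flexibility coefficient — unit upward force at C: δ_{CC} = L³/(3EI) = 385.9/EI.
Compatibility at C: δ_0 − R_C·δ_{CC} = 0, so R_C = 10574/385.9 = 27.4 kN.
Moment equilibrium about A: M_A = Σ(load moments about A) − R_C·L = 450.1 − 27.4×10.5 = 162.4 kN·m.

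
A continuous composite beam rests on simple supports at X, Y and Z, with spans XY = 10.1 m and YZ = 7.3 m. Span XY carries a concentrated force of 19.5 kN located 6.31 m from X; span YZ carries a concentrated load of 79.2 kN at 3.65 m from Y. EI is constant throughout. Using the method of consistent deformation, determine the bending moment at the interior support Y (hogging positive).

M_Y = 67.25 kN·m

Release continuity at Y by inserting a hinge; the redundant is the internal moment M_Y. The primary structure is two simply-supported spans XY and YZ.
End slopes at the hinge Y, treating each span as simply supported:
  span XY: point load 19.5 at a = 6.31: Pab(L + a)/(6LEI) = 126.3/EI
  span YZ: point load 79.2 at a = 3.65: Pab(L + b)/(6LEI) = 263.8/EI
  relative rotation θ_0 = (126.3 + 263.8)/EI = 390.1/EI
A unit hogging moment at Y produces rotation L₁/(3EI) + L₂/(3EI) = 5.8/EI.
Compatibility: M_Y·(L₁+L₂)/(3EI) = θ_0, giving M_Y = 67.25 kN·m (hogging).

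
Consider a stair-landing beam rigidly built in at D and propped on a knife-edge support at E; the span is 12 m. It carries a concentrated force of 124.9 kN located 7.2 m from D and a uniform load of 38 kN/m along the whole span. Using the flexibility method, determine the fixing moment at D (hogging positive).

M_D = 935.8 kN·m

Choose R_E as the redundant. The primary structure is the cantilever fixed at D.
Free-end deflection of the primary structure under the applied loading (downward +):
  point load 124.9 at a = 7.2: Pa²(3L − a)/(6EI) = 31079/EI
  UDL 38: wL⁴/(8EI) = 98496/EI
  δ_0 = 129575/EI
Flexibility coefficient — unit upward force at E: δ_{EE} = L³/(3EI) = 576/EI.
Compatibility at E: δ_0 − R_E·δ_{EE} = 0, so R_E = 129575/576 = 225 kN.
Moment equilibrium about D: M_D = Σ(load moments about D) − R_E·L = 3635 − 225×12 = 935.8 kN·m.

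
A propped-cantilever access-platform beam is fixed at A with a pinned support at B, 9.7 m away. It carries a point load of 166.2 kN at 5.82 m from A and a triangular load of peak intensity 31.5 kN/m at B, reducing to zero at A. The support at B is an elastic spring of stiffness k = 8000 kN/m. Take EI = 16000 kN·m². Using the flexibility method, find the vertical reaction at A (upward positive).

Take the reaction at B as the redundant and release it; the primary structure is a cantilever fixed at A.
Primary-structure tip deflection at B by superposition:
  point load 166.2 at a = 5.82: Pa²(3L − a)/(6EI) = 21843/EI
  triangular load, peak 31.5 at the free end: 11w₀L⁴/(120EI) = 25563/EI
  δ_0 = 47406/EI
Tip deflection under a unit load at B: L³/(3EI) = 304.2/EI.
With EI = 16000 kN·m²: δ_0 = 2.9629 m and δ_{BB} = 0.019014 m/kN.
Compatibility — the spring shortens by R_B/k under the reaction it provides: δ_0 − R_B·δ_{BB} = R_B/k. With 1/k = 0.000125 m/kN, R_B = δ_0 / (δ_{BB} + 1/k) = 2.9629 / (0.019014 + 0.000125) = 154.8 kN.
Vertical equilibrium: R_A = ΣP − R_B = 319 − 154.8 = 164.2 kN.

R_A = 164.2 kN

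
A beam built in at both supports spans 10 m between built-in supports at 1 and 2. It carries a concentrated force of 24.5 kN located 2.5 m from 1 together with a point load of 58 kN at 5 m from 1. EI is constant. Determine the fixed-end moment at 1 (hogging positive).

M_1 = 107 kN·m

Release both end moments; the primary structure is a simply-supported span 12 with redundants M_1 and M_2.
On the primary (simply-supported) span, the end slopes from the loading are:
  at 1: point load 24.5 at a = 2.5: Pab(L + b)/(6LEI) = 134/EI
  at 2: point load 24.5 at a = 2.5: Pab(L + a)/(6LEI) = 95.7/EI
  at 1: point load 58 at a = 5: Pab(L + b)/(6LEI) = 362.5/EI
  at 2: point load 58 at a = 5: Pab(L + a)/(6LEI) = 362.5/EI
  θ_10 = 496.5/EI,  θ_20 = 458.2/EI
Flexibility coefficients: a unit moment at one end gives L/(3EI) there and L/(6EI) at the far end, so f₁₁ = f₂₂ = 3.333/EI and f₁₂ = f₂₁ = 1.667/EI.
Compatibility — zero rotation at each built-in end:
  3.333 M_1 + 1.667 M_2 = 496.5
  1.667 M_1 + 3.333 M_2 = 458.2
Solving the pair gives M_1 = 107 kN·m and M_2 = 83.98 kN·m (hogging).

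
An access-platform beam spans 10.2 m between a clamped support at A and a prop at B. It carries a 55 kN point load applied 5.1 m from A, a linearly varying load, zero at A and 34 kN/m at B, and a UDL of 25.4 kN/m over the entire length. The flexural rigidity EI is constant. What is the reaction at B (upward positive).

R_B = 209.7 kN

Take the reaction at B as the redundant and release it; the primary structure is a cantilever fixed at A.
Deflection at B on the released cantilever, summing each load's contribution:
  point load 55 at a = 5.1: Pa²(3L − a)/(6EI) = 6080/EI
  triangular load, peak 34 at the free end: 11w₀L⁴/(120EI) = 33736/EI
  UDL 25.4: wL⁴/(8EI) = 34367/EI
  δ_0 = 74183/EI
Tip deflection under a unit load at B: L³/(3EI) = 353.7/EI.
The prop prevents deflection at B: R_B = δ_0/δ_{BB} = 74183/353.7 = 209.7 kN.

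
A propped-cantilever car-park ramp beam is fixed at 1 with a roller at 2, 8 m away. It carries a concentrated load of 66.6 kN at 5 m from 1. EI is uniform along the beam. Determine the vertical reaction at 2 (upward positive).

R_2 = 30.89 kN

Release the roller at 2. Primary structure: cantilever fixed at 1.
Deflection at 2 on the released cantilever, summing each load's contribution:
  point load 66.6 at a = 5: Pa²(3L − a)/(6EI) = 5272/EI
Tip deflection under a unit load at 2: L³/(3EI) = 170.7/EI.
The prop prevents deflection at 2: R_2 = δ_0/δ_{22} = 5272/170.7 = 30.89 kN.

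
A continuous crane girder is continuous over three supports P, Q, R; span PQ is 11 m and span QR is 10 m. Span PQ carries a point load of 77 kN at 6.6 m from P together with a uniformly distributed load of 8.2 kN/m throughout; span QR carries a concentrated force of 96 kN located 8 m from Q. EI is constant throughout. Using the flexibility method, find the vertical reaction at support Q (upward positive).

Release continuity at Q by inserting a hinge; the redundant is the internal moment M_Q. The primary structure is two simply-supported spans PQ and QR.
Rotations at Q on the released spans (each span's end-slope, ×1/EI):
  span PQ: point load 77 at a = 6.6: Pab(L + a)/(6LEI) = 596.3/EI
  span PQ: UDL 8.2: wL³/(24EI) = 454.8/EI
  span QR: point load 96 at a = 8: Pab(L + b)/(6LEI) = 307.2/EI
  relative rotation θ_0 = (1051 + 307.2)/EI = 1358/EI
A unit hogging moment at Q produces rotation L₁/(3EI) + L₂/(3EI) = 7/EI.
Slope continuity at Q: θ_0 = M_Q·7/EI, so M_Q = 1358/7 = 194 kN·m (hogging).
Span PQ, ΣM about P with M_Q applied at Q: R_Q^{PQ}·11 = 1004 + 194, so R_Q^{PQ} = 108.9 kN and R_P = 167.2 − 108.9 = 58.26 kN.
Span QR, ΣM about R: R_Q^{QR}·10 = 192 + 194, so R_Q^{QR} = 38.6 kN and R_R = 96 − 38.6 = 57.4 kN.
R_Q = 108.9 + 38.6 = 147.5 kN.

R_Q = 147.5 kN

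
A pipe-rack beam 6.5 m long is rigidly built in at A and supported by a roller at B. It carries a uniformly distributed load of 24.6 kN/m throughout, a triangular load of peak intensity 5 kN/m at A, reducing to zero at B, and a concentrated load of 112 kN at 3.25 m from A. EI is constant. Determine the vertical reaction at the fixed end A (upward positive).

Take the reaction at B as the redundant and release it; the primary structure is a cantilever fixed at A.
Deflection at B on the released cantilever, summing each load's contribution:
  UDL 24.6: wL⁴/(8EI) = 5489/EI
  triangular load, peak 5 at the fixed end: w₀L⁴/(30EI) = 297.5/EI
  point load 112 at a = 3.25: Pa²(3L − a)/(6EI) = 3204/EI
  δ_0 = 8991/EI
Tip deflection under a unit load at B: L³/(3EI) = 91.54/EI.
Compatibility at B: δ_0 − R_B·δ_{BB} = 0, so R_B = 8991/91.54 = 98.21 kN.
Vertical equilibrium: R_A = ΣP − R_B = 288.1 − 98.21 = 189.9 kN.

R_A = 189.9 kN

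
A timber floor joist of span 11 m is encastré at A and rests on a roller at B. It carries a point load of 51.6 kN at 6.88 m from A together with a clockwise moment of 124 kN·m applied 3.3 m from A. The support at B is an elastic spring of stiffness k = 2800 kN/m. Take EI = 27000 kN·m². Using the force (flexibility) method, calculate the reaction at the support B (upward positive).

Release the roller at B. Primary structure: cantilever fixed at A.
Downward deflection at the released point B due to the loads:
  point load 51.6 at a = 6.88: Pa²(3L − a)/(6EI) = 10633/EI
  clockwise couple 124 at a = 3.3: M₀a(2L − a)/(2EI) = 3826/EI
  δ_0 = 14459/EI
Flexibility coefficient — unit upward force at B: δ_{BB} = L³/(3EI) = 443.7/EI.
With EI = 27000 kN·m²: δ_0 = 0.53551 m and δ_{BB} = 0.016432 m/kN.
Compatibility — the spring shortens by R_B/k under the reaction it provides: δ_0 − R_B·δ_{BB} = R_B/k. With 1/k = 0.000357 m/kN, R_B = δ_0 / (δ_{BB} + 1/k) = 0.53551 / (0.016432 + 0.000357) = 31.9 kN.

R_B = 31.9 kN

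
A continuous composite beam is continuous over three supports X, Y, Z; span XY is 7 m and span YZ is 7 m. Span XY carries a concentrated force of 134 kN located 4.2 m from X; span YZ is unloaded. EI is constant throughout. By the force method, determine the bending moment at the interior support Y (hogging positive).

Insert a hinge at Y; M_Y is the redundant, and each span becomes simply supported.
Rotations at Y on the released spans (each span's end-slope, ×1/EI):
  span XY: point load 134 at a = 4.2: Pab(L + a)/(6LEI) = 420.2/EI
  relative rotation θ_0 = (420.2 + 0)/EI = 420.2/EI
A unit hogging moment at Y produces rotation L₁/(3EI) + L₂/(3EI) = 4.667/EI.
Slope continuity at Y: θ_0 = M_Y·4.667/EI, so M_Y = 420.2/4.667 = 90.05 kN·m (hogging).

M_Y = 90.05 kN·m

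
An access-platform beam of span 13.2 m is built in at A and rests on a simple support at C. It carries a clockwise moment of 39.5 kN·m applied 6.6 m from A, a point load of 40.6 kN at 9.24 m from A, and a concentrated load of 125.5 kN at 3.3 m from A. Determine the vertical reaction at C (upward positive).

Choose R_C as the redundant. The primary structure is the cantilever fixed at A.
Free-end deflection of the primary structure under the applied loading (downward +):
  clockwise couple 39.5 at a = 6.6: M₀a(2L − a)/(2EI) = 2581/EI
  point load 40.6 at a = 9.24: Pa²(3L − a)/(6EI) = 17540/EI
  point load 125.5 at a = 3.3: Pa²(3L − a)/(6EI) = 8269/EI
  δ_0 = 28389/EI
Tip deflection under a unit load at C: L³/(3EI) = 766.7/EI.
Compatibility at C: δ_0 − R_C·δ_{CC} = 0, so R_C = 28389/766.7 = 37.03 kN.

R_C = 37.03 kN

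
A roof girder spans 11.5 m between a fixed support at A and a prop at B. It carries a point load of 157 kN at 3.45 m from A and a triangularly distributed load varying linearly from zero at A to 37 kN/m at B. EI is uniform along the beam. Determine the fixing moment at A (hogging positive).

Remove the prop at B; the released (primary) structure is a cantilever built in at A.
Free-end deflection of the primary structure under the applied loading (downward +):
  point load 157 at a = 3.45: Pa²(3L − a)/(6EI) = 9670/EI
  triangular load, peak 37 at the free end: 11w₀L⁴/(120EI) = 59320/EI
  δ_0 = 68991/EI
Tip deflection under a unit load at B: L³/(3EI) = 507/EI.
The prop prevents deflection at B: R_B = δ_0/δ_{BB} = 68991/507 = 136.1 kN.
Moment equilibrium about A: M_A = Σ(load moments about A) − R_B·L = 2173 − 136.1×11.5 = 607.7 kN·m.

M_A = 607.7 kN·m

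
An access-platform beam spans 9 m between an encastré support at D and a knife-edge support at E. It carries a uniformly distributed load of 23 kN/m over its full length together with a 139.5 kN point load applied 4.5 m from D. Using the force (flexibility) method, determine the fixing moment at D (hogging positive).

M_D = 468.3 kN·m

Choose R_E as the redundant. The primary structure is the cantilever fixed at D.
Primary-structure tip deflection at E by superposition:
  UDL 23: wL⁴/(8EI) = 18863/EI
  point load 139.5 at a = 4.5: Pa²(3L − a)/(6EI) = 10593/EI
  δ_0 = 29456/EI
Tip deflection under a unit load at E: L³/(3EI) = 243/EI.
Compatibility at E: δ_0 − R_E·δ_{EE} = 0, so R_E = 29456/243 = 121.2 kN.
Moment equilibrium about D: M_D = Σ(load moments about D) − R_E·L = 1559 − 121.2×9 = 468.3 kN·m.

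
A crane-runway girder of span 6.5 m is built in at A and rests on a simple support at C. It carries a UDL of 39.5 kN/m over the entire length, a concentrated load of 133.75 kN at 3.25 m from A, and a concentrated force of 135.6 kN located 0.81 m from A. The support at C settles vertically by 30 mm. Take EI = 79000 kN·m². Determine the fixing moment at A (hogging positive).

M_A = 630.1 kN·m

Take the reaction at C as the redundant and release it; the primary structure is a cantilever fixed at A.
Primary-structure tip deflection at C by superposition:
  UDL 39.5: wL⁴/(8EI) = 8814/EI
  point load 133.75 at a = 3.25: Pa²(3L − a)/(6EI) = 3826/EI
  point load 135.6 at a = 0.81: Pa²(3L − a)/(6EI) = 277.1/EI
  δ_0 = 12917/EI
Flexibility coefficient — unit upward force at C: δ_{CC} = L³/(3EI) = 91.54/EI.
With EI = 79000 kN·m²: δ_0 = 0.16351 m and δ_{CC} = 0.001159 m/kN.
Compatibility — the beam at C must follow the support down by 0.03 m: δ_0 − R_C·δ_{CC} = 0.03, so R_C = (0.16351 − 0.03)/0.001159 = 115.2 kN.
Moment equilibrium about A: M_A = Σ(load moments about A) − R_C·L = 1379 − 115.2×6.5 = 630.1 kN·m.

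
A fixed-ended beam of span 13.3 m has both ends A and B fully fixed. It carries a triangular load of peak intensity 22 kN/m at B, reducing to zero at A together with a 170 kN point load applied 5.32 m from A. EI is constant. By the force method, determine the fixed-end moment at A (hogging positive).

Take the two fixed-end moments M_A, M_B as redundants; the released structure is the simple span AB.
On the primary (simply-supported) span, the end slopes from the loading are:
  at A: triangular load, peak 22: 7w₀L³/(360EI) = 1006/EI
  at B: triangular load, peak 22: w₀L³/(45EI) = 1150/EI
  at A: point load 170 at a = 5.32: Pab(L + b)/(6LEI) = 1925/EI
  at B: point load 170 at a = 5.32: Pab(L + a)/(6LEI) = 1684/EI
  θ_A0 = 2931/EI,  θ_B0 = 2834/EI
Flexibility coefficients: a unit moment at one end gives L/(3EI) there and L/(6EI) at the far end, so f₁₁ = f₂₂ = 4.433/EI and f₁₂ = f₂₁ = 2.217/EI.
Compatibility — zero rotation at each built-in end:
  4.433 M_A + 2.217 M_B = 2931
  2.217 M_A + 4.433 M_B = 2834
Solving the pair gives M_A = 455.3 kN·m and M_B = 411.6 kN·m (hogging).

M_A = 455.3 kN·m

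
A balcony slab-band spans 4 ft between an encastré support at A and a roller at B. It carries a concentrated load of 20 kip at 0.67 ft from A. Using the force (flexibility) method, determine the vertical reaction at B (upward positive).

R_B = 0.7947 kip

Remove the prop at B; the released (primary) structure is a cantilever built in at A.
Deflection at B on the released cantilever, summing each load's contribution:
  point load 20 at a = 0.67: Pa²(3L − a)/(6EI) = 16.95/EI
Flexibility coefficient — unit upward force at B: δ_{BB} = L³/(3EI) = 21.33/EI.
The prop prevents deflection at B: R_B = δ_0/δ_{BB} = 16.95/21.33 = 0.7947 kip.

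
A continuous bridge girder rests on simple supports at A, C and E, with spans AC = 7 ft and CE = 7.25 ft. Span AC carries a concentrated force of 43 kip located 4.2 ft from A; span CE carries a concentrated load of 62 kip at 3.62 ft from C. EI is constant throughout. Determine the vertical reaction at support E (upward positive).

R_E = 21.12 kip

Insert a hinge at C; M_C is the redundant, and each span becomes simply supported.
Discontinuity in slope at C on the released structure — sum the simple-span end rotations:
  span AC: point load 43 at a = 4.2: Pab(L + a)/(6LEI) = 134.8/EI
  span CE: point load 62 at a = 3.62: Pab(L + b)/(6LEI) = 203.8/EI
  relative rotation θ_0 = (134.8 + 203.8)/EI = 338.6/EI
A unit hogging moment at C produces rotation L₁/(3EI) + L₂/(3EI) = 4.75/EI.
Slope continuity at C: θ_0 = M_C·4.75/EI, so M_C = 338.6/4.75 = 71.29 kip·ft (hogging).
Span CE, ΣM about E: R_C^{CE}·7.25 = 225.1 + 71.29, so R_C^{CE} = 40.88 kip and R_E = 62 − 40.88 = 21.12 kip.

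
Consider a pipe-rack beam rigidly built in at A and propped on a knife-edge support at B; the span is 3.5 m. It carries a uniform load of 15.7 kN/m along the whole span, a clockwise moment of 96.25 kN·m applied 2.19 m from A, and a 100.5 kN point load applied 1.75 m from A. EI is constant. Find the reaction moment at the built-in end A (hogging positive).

M_A = 62.09 kN·m

Release the roller at B. Primary structure: cantilever fixed at A.
Downward deflection at the released point B due to the loads:
  UDL 15.7: wL⁴/(8EI) = 294.5/EI
  clockwise couple 96.25 at a = 2.19: M₀a(2L − a)/(2EI) = 506.9/EI
  point load 100.5 at a = 1.75: Pa²(3L − a)/(6EI) = 448.8/EI
  δ_0 = 1250/EI
Flexibility coefficient — unit upward force at B: δ_{BB} = L³/(3EI) = 14.29/EI.
The prop prevents deflection at B: R_B = δ_0/δ_{BB} = 1250/14.29 = 87.48 kN.
Moment equilibrium about A: M_A = Σ(load moments about A) − R_B·L = 368.3 − 87.48×3.5 = 62.09 kN·m.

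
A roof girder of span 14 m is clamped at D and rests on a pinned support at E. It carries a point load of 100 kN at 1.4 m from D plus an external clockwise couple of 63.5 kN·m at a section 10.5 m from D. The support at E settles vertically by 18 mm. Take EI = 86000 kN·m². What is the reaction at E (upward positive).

Take the reaction at E as the redundant and release it; the primary structure is a cantilever fixed at D.
Downward deflection at the released point E due to the loads:
  point load 100 at a = 1.4: Pa²(3L − a)/(6EI) = 1326/EI
  clockwise couple 63.5 at a = 10.5: M₀a(2L − a)/(2EI) = 5834/EI
  δ_0 = 7160/EI
Flexibility coefficient — unit upward force at E: δ_{EE} = L³/(3EI) = 914.7/EI.
With EI = 86000 kN·m²: δ_0 = 0.08326 m and δ_{EE} = 0.010636 m/kN.
Compatibility — the beam at E must follow the support down by 0.018 m: δ_0 − R_E·δ_{EE} = 0.018, so R_E = (0.08326 − 0.018)/0.010636 = 6.136 kN.

R_E = 6.136 kN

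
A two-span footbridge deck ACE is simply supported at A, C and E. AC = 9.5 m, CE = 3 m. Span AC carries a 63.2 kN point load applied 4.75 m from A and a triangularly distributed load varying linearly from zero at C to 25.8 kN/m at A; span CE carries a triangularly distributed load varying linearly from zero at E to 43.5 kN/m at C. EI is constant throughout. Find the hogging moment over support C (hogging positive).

Insert a hinge at C; M_C is the redundant, and each span becomes simply supported.
Discontinuity in slope at C on the released structure — sum the simple-span end rotations:
  span AC: point load 63.2 at a = 4.75: Pab(L + a)/(6LEI) = 356.5/EI
  span AC: triangular load, peak 25.8: 7w₀L³/(360EI) = 430.1/EI
  span CE: triangular load, peak 43.5: w₀L³/(45EI) = 26.1/EI
  relative rotation θ_0 = (786.6 + 26.1)/EI = 812.7/EI
A unit hogging moment at C produces rotation L₁/(3EI) + L₂/(3EI) = 4.167/EI.
Compatibility: M_C·(L₁+L₂)/(3EI) = θ_0, giving M_C = 195 kN·m (hogging).

M_C = 195 kN·m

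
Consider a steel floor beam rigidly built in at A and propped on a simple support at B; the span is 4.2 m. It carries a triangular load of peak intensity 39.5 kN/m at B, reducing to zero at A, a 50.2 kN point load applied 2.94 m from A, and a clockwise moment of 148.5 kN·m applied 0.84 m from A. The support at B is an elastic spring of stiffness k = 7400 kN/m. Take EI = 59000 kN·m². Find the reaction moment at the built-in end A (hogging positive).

Take the reaction at B as the redundant and release it; the primary structure is a cantilever fixed at A.
Downward deflection at the released point B due to the loads:
  triangular load, peak 39.5 at the free end: 11w₀L⁴/(120EI) = 1127/EI
  point load 50.2 at a = 2.94: Pa²(3L − a)/(6EI) = 698.6/EI
  clockwise couple 148.5 at a = 0.84: M₀a(2L − a)/(2EI) = 471.5/EI
  δ_0 = 2297/EI
Flexibility coefficient — unit upward force at B: δ_{BB} = L³/(3EI) = 24.7/EI.
With EI = 59000 kN·m²: δ_0 = 0.038929 m and δ_{BB} = 0.000419 m/kN.
Compatibility — the spring shortens by R_B/k under the reaction it provides: δ_0 − R_B·δ_{BB} = R_B/k. With 1/k = 0.000135 m/kN, R_B = δ_0 / (δ_{BB} + 1/k) = 0.038929 / (0.000419 + 0.000135) = 70.31 kN.
Moment equilibrium about A: M_A = Σ(load moments about A) − R_B·L = 528.3 − 70.31×4.2 = 233.1 kN·m.

M_A = 233.1 kN·m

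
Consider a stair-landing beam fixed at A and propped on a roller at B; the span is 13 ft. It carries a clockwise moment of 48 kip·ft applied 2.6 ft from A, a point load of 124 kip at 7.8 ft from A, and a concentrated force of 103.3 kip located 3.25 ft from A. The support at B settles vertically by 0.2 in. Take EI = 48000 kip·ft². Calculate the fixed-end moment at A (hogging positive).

Choose R_B as the redundant. The primary structure is the cantilever fixed at A.
Downward deflection at the released point B due to the loads:
  clockwise couple 48 at a = 2.6: M₀a(2L − a)/(2EI) = 1460/EI
  point load 124 at a = 7.8: Pa²(3L − a)/(6EI) = 39230/EI
  point load 103.3 at a = 3.25: Pa²(3L − a)/(6EI) = 6501/EI
  δ_0 = 47191/EI
Flexibility coefficient — unit upward force at B: δ_{BB} = L³/(3EI) = 732.3/EI.
With EI = 48000 kip·ft²: δ_0 = 0.98315 ft and δ_{BB} = 0.015257 ft/kip.
Compatibility — the beam at B must follow the support down by 0.01667 ft: δ_0 − R_B·δ_{BB} = 0.01667, so R_B = (0.98315 − 0.01667)/0.015257 = 63.35 kip.
Moment equilibrium about A: M_A = Σ(load moments about A) − R_B·L = 1351 − 63.35×13 = 527.4 kip·ft.

M_A = 527.4 kip·ft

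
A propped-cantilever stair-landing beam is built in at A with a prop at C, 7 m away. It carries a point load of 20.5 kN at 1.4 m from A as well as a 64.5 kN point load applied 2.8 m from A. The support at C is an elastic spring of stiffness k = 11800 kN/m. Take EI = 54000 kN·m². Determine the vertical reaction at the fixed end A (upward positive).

R_A = 71 kN

Remove the prop at C; the released (primary) structure is a cantilever built in at A.
Primary-structure tip deflection at C by superposition:
  point load 20.5 at a = 1.4: Pa²(3L − a)/(6EI) = 131.3/EI
  point load 64.5 at a = 2.8: Pa²(3L − a)/(6EI) = 1534/EI
  δ_0 = 1665/EI
Flexibility coefficient — unit upward force at C: δ_{CC} = L³/(3EI) = 114.3/EI.
With EI = 54000 kN·m²: δ_0 = 0.030836 m and δ_{CC} = 0.002117 m/kN.
Compatibility — the spring shortens by R_C/k under the reaction it provides: δ_0 − R_C·δ_{CC} = R_C/k. With 1/k = 0.000085 m/kN, R_C = δ_0 / (δ_{CC} + 1/k) = 0.030836 / (0.002117 + 0.000085) = 14 kN.
Vertical equilibrium: R_A = ΣP − R_C = 85 − 14 = 71 kN.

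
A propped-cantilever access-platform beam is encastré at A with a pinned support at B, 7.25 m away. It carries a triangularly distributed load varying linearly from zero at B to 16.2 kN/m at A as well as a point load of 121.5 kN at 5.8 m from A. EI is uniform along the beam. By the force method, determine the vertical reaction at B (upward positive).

Choose R_B as the redundant. The primary structure is the cantilever fixed at A.
Free-end deflection of the primary structure under the applied loading (downward +):
  triangular load, peak 16.2 at the fixed end: w₀L⁴/(30EI) = 1492/EI
  point load 121.5 at a = 5.8: Pa²(3L − a)/(6EI) = 10865/EI
  δ_0 = 12357/EI
Tip deflection under a unit load at B: L³/(3EI) = 127/EI.
The prop prevents deflection at B: R_B = δ_0/δ_{BB} = 12357/127 = 97.28 kN.

R_B = 97.28 kN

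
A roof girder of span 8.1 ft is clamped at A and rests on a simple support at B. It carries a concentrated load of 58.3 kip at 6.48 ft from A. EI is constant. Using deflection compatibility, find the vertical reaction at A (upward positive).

Take the reaction at B as the redundant and release it; the primary structure is a cantilever fixed at A.
Downward deflection at the released point B due to the loads:
  point load 58.3 at a = 6.48: Pa²(3L − a)/(6EI) = 7271/EI
Flexibility coefficient — unit upward force at B: δ_{BB} = L³/(3EI) = 177.1/EI.
Compatibility at B: δ_0 − R_B·δ_{BB} = 0, so R_B = 7271/177.1 = 41.04 kip.
Vertical equilibrium: R_A = ΣP − R_B = 58.3 − 41.04 = 17.26 kip.

R_A = 17.26 kip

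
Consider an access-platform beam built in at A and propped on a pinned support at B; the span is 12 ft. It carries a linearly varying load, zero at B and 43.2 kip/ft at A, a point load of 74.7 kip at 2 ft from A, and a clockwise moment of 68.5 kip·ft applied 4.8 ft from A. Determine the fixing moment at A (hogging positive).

Take the reaction at B as the redundant and release it; the primary structure is a cantilever fixed at A.
Primary-structure tip deflection at B by superposition:
  triangular load, peak 43.2 at the fixed end: w₀L⁴/(30EI) = 29860/EI
  point load 74.7 at a = 2: Pa²(3L − a)/(6EI) = 1693/EI
  clockwise couple 68.5 at a = 4.8: M₀a(2L − a)/(2EI) = 3156/EI
  δ_0 = 34710/EI
Tip deflection under a unit load at B: L³/(3EI) = 576/EI.
Compatibility at B: δ_0 − R_B·δ_{BB} = 0, so R_B = 34710/576 = 60.26 kip.
Moment equilibrium about A: M_A = Σ(load moments about A) − R_B·L = 1255 − 60.26×12 = 531.6 kip·ft.

M_A = 531.6 kip·ft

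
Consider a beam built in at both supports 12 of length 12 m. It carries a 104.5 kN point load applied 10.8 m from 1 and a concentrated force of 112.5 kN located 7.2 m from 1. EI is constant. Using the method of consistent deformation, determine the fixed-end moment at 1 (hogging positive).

Take the two fixed-end moments M_1, M_2 as redundants; the released structure is the simple span 12.
On the primary (simply-supported) span, the end slopes from the loading are:
  at 1: point load 104.5 at a = 10.8: Pab(L + b)/(6LEI) = 248.3/EI
  at 2: point load 104.5 at a = 10.8: Pab(L + a)/(6LEI) = 428.9/EI
  at 1: point load 112.5 at a = 7.2: Pab(L + b)/(6LEI) = 907.2/EI
  at 2: point load 112.5 at a = 7.2: Pab(L + a)/(6LEI) = 1037/EI
  θ_10 = 1155/EI,  θ_20 = 1466/EI
Flexibility coefficients: a unit moment at one end gives L/(3EI) there and L/(6EI) at the far end, so f₁₁ = f₂₂ = 4/EI and f₁₂ = f₂₁ = 2/EI.
Compatibility — zero rotation at each built-in end:
  4 M_1 + 2 M_2 = 1155
  2 M_1 + 4 M_2 = 1466
Solving the pair gives M_1 = 140.9 kN·m and M_2 = 296 kN·m (hogging).

M_1 = 140.9 kN·m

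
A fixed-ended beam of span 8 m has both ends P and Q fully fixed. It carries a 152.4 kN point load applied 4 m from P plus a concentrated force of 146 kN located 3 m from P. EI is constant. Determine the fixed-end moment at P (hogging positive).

M_P = 323.5 kN·m

Take the two fixed-end moments M_P, M_Q as redundants; the released structure is the simple span PQ.
On the primary (simply-supported) span, the end slopes from the loading are:
  at P: point load 152.4 at a = 4: Pab(L + b)/(6LEI) = 609.6/EI
  at Q: point load 152.4 at a = 4: Pab(L + a)/(6LEI) = 609.6/EI
  at P: point load 146 at a = 3: Pab(L + b)/(6LEI) = 593.1/EI
  at Q: point load 146 at a = 3: Pab(L + a)/(6LEI) = 501.9/EI
  θ_P0 = 1203/EI,  θ_Q0 = 1111/EI
Flexibility coefficients: a unit moment at one end gives L/(3EI) there and L/(6EI) at the far end, so f₁₁ = f₂₂ = 2.667/EI and f₁₂ = f₂₁ = 1.333/EI.
Compatibility — zero rotation at each built-in end:
  2.667 M_P + 1.333 M_Q = 1203
  1.333 M_P + 2.667 M_Q = 1111
Solving the pair gives M_P = 323.5 kN·m and M_Q = 255.1 kN·m (hogging).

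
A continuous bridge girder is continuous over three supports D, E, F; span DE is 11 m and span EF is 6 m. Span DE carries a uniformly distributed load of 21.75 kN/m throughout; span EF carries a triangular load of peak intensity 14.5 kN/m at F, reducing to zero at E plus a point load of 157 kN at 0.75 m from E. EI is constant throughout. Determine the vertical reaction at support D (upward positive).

R_D = 96.2 kN

Release continuity at E by inserting a hinge; the redundant is the internal moment M_E. The primary structure is two simply-supported spans DE and EF.
Rotations at E on the released spans (each span's end-slope, ×1/EI):
  span DE: UDL 21.75: wL³/(24EI) = 1206/EI
  span EF: triangular load, peak 14.5: 7w₀L³/(360EI) = 60.9/EI
  span EF: point load 157 at a = 0.75: Pab(L + b)/(6LEI) = 193.2/EI
  relative rotation θ_0 = (1206 + 254.1)/EI = 1460/EI
A unit hogging moment at E produces rotation L₁/(3EI) + L₂/(3EI) = 5.667/EI.
Compatibility: M_E·(L₁+L₂)/(3EI) = θ_0, giving M_E = 257.7 kN·m (hogging).
Span DE, ΣM about D with M_E applied at E: R_E^{DE}·11 = 1316 + 257.7, so R_E^{DE} = 143.1 kN and R_D = 239.2 − 143.1 = 96.2 kN.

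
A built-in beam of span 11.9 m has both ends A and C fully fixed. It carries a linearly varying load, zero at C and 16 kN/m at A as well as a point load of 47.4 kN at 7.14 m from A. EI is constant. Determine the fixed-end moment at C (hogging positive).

M_C = 156.7 kN·m

Take the two fixed-end moments M_A, M_C as redundants; the released structure is the simple span AC.
End rotations of the released simple span under the applied load (×1/EI):
  at A: triangular load, peak 16: w₀L³/(45EI) = 599.2/EI
  at C: triangular load, peak 16: 7w₀L³/(360EI) = 524.3/EI
  at A: point load 47.4 at a = 7.14: Pab(L + b)/(6LEI) = 375.9/EI
  at C: point load 47.4 at a = 7.14: Pab(L + a)/(6LEI) = 429.6/EI
  θ_A0 = 975.1/EI,  θ_C0 = 953.9/EI
Flexibility coefficients: a unit moment at one end gives L/(3EI) there and L/(6EI) at the far end, so f₁₁ = f₂₂ = 3.967/EI and f₁₂ = f₂₁ = 1.983/EI.
Compatibility — zero rotation at each built-in end:
  3.967 M_A + 1.983 M_C = 975.1
  1.983 M_A + 3.967 M_C = 953.9
Solving the pair gives M_A = 167.4 kN·m and M_C = 156.7 kN·m (hogging).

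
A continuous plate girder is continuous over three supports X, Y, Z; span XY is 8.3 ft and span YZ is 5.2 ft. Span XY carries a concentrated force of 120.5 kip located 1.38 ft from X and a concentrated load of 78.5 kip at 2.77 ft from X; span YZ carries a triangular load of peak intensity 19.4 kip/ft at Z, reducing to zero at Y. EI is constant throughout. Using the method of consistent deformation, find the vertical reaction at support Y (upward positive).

R_Y = 100.9 kip

Take M_Y as the redundant. Released structure: two simple spans XY and YZ with a hinge at Y.
Discontinuity in slope at Y on the released structure — sum the simple-span end rotations:
  span XY: point load 120.5 at a = 1.38: Pab(L + a)/(6LEI) = 223.7/EI
  span XY: point load 78.5 at a = 2.77: Pab(L + a)/(6LEI) = 267.3/EI
  span YZ: triangular load, peak 19.4: 7w₀L³/(360EI) = 53.04/EI
  relative rotation θ_0 = (491 + 53.04)/EI = 544/EI
A unit hogging moment at Y produces rotation L₁/(3EI) + L₂/(3EI) = 4.5/EI.
Slope continuity at Y: θ_0 = M_Y·4.5/EI, so M_Y = 544/4.5 = 120.9 kip·ft (hogging).
Span XY, ΣM about X with M_Y applied at Y: R_Y^{XY}·8.3 = 383.7 + 120.9, so R_Y^{XY} = 60.8 kip and R_X = 199 − 60.8 = 138.2 kip.
Span YZ, ΣM about Z: R_Y^{YZ}·5.2 = 87.43 + 120.9, so R_Y^{YZ} = 40.06 kip and R_Z = 50.44 − 40.06 = 10.38 kip.
R_Y = 60.8 + 40.06 = 100.9 kip.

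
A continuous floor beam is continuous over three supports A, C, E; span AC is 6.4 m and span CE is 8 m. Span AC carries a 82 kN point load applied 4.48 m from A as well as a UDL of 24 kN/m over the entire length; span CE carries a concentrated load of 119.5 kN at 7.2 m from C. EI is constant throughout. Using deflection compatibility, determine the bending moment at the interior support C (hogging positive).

Release continuity at C by inserting a hinge; the redundant is the internal moment M_C. The primary structure is two simply-supported spans AC and CE.
Discontinuity in slope at C on the released structure — sum the simple-span end rotations:
  span AC: point load 82 at a = 4.48: Pab(L + a)/(6LEI) = 199.8/EI
  span AC: UDL 24: wL³/(24EI) = 262.1/EI
  span CE: point load 119.5 at a = 7.2: Pab(L + b)/(6LEI) = 126.2/EI
  relative rotation θ_0 = (462 + 126.2)/EI = 588.2/EI
A unit hogging moment at C produces rotation L₁/(3EI) + L₂/(3EI) = 4.8/EI.
Slope continuity at C: θ_0 = M_C·4.8/EI, so M_C = 588.2/4.8 = 122.5 kN·m (hogging).

M_C = 122.5 kN·m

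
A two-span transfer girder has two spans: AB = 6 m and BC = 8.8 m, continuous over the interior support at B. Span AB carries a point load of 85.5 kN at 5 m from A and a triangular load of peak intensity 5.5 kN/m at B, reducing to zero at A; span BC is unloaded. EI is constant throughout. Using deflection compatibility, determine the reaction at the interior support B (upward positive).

R_B = 91.17 kN

Insert a hinge at B; M_B is the redundant, and each span becomes simply supported.
Discontinuity in slope at B on the released structure — sum the simple-span end rotations:
  span AB: point load 85.5 at a = 5: Pab(L + a)/(6LEI) = 130.6/EI
  span AB: triangular load, peak 5.5: w₀L³/(45EI) = 26.4/EI
  relative rotation θ_0 = (157 + 0)/EI = 157/EI
A unit hogging moment at B produces rotation L₁/(3EI) + L₂/(3EI) = 4.933/EI.
Compatibility: M_B·(L₁+L₂)/(3EI) = θ_0, giving M_B = 31.83 kN·m (hogging).
Span AB, ΣM about A with M_B applied at B: R_B^{AB}·6 = 493.5 + 31.83, so R_B^{AB} = 87.55 kN and R_A = 102 − 87.55 = 14.45 kN.
Span BC, ΣM about C: R_B^{BC}·8.8 = 0 + 31.83, so R_B^{BC} = 3.617 kN and R_C = 0 − 3.617 = -3.617 kN.
R_B = 87.55 + 3.617 = 91.17 kN.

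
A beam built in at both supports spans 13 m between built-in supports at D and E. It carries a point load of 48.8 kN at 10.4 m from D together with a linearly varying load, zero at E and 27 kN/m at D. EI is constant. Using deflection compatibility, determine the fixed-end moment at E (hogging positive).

M_E = 233.3 kN·m

Take the two fixed-end moments M_D, M_E as redundants; the released structure is the simple span DE.
On the primary (simply-supported) span, the end slopes from the loading are:
  at D: point load 48.8 at a = 10.4: Pab(L + b)/(6LEI) = 263.9/EI
  at E: point load 48.8 at a = 10.4: Pab(L + a)/(6LEI) = 395.9/EI
  at D: triangular load, peak 27: w₀L³/(45EI) = 1318/EI
  at E: triangular load, peak 27: 7w₀L³/(360EI) = 1153/EI
  θ_D0 = 1582/EI,  θ_E0 = 1549/EI
Flexibility coefficients: a unit moment at one end gives L/(3EI) there and L/(6EI) at the far end, so f₁₁ = f₂₂ = 4.333/EI and f₁₂ = f₂₁ = 2.167/EI.
Compatibility — zero rotation at each built-in end:
  4.333 M_D + 2.167 M_E = 1582
  2.167 M_D + 4.333 M_E = 1549
Solving the pair gives M_D = 248.5 kN·m and M_E = 233.3 kN·m (hogging).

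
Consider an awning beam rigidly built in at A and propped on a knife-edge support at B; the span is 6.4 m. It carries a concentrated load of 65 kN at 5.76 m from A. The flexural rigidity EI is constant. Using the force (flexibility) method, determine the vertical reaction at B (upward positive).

Take the reaction at B as the redundant and release it; the primary structure is a cantilever fixed at A.
Deflection at B on the released cantilever, summing each load's contribution:
  point load 65 at a = 5.76: Pa²(3L − a)/(6EI) = 4831/EI
Flexibility coefficient — unit upward force at B: δ_{BB} = L³/(3EI) = 87.38/EI.
The prop prevents deflection at B: R_B = δ_0/δ_{BB} = 4831/87.38 = 55.28 kN.

R_B = 55.28 kN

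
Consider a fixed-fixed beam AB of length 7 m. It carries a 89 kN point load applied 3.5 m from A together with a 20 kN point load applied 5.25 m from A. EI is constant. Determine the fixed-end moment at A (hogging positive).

Release both end moments; the primary structure is a simply-supported span AB with redundants M_A and M_B.
End rotations of the released simple span under the applied load (×1/EI):
  at A: point load 89 at a = 3.5: Pab(L + b)/(6LEI) = 272.6/EI
  at B: point load 89 at a = 3.5: Pab(L + a)/(6LEI) = 272.6/EI
  at A: point load 20 at a = 5.25: Pab(L + b)/(6LEI) = 38.28/EI
  at B: point load 20 at a = 5.25: Pab(L + a)/(6LEI) = 53.59/EI
  θ_A0 = 310.8/EI,  θ_B0 = 326.2/EI
Flexibility coefficients: a unit moment at one end gives L/(3EI) there and L/(6EI) at the far end, so f₁₁ = f₂₂ = 2.333/EI and f₁₂ = f₂₁ = 1.167/EI.
Compatibility — zero rotation at each built-in end:
  2.333 M_A + 1.167 M_B = 310.8
  1.167 M_A + 2.333 M_B = 326.2
Solving the pair gives M_A = 84.44 kN·m and M_B = 97.56 kN·m (hogging).

M_A = 84.44 kN·m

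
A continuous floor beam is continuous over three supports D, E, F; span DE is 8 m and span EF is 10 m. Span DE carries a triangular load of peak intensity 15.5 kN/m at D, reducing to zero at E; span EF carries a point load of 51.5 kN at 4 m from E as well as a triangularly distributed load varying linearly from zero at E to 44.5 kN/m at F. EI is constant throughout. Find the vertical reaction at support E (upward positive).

Take M_E as the redundant. Released structure: two simple spans DE and EF with a hinge at E.
Rotations at E on the released spans (each span's end-slope, ×1/EI):
  span DE: triangular load, peak 15.5: 7w₀L³/(360EI) = 154.3/EI
  span EF: point load 51.5 at a = 4: Pab(L + b)/(6LEI) = 329.6/EI
  span EF: triangular load, peak 44.5: 7w₀L³/(360EI) = 865.3/EI
  relative rotation θ_0 = (154.3 + 1195)/EI = 1349/EI
A unit hogging moment at E produces rotation L₁/(3EI) + L₂/(3EI) = 6/EI.
Compatibility: M_E·(L₁+L₂)/(3EI) = θ_0, giving M_E = 224.9 kN·m (hogging).
Span DE, ΣM about D with M_E applied at E: R_E^{DE}·8 = 165.3 + 224.9, so R_E^{DE} = 48.77 kN and R_D = 62 − 48.77 = 13.23 kN.
Span EF, ΣM about F: R_E^{EF}·10 = 1051 + 224.9, so R_E^{EF} = 127.6 kN and R_F = 274 − 127.6 = 146.4 kN.
R_E = 48.77 + 127.6 = 176.3 kN.

R_E = 176.3 kN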